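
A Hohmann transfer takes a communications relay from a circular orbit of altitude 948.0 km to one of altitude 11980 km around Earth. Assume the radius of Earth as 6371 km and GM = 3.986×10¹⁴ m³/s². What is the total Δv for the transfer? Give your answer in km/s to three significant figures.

r₁ = 6371 + 948.0 = 7319.0 km = 7.3190×10⁶ m.
r₂ = 6371 + 11980 = 18351 km = 1.8351×10⁷ m.
Transfer ellipse a_t = (r₁ + r₂)/2 = 1.284×10⁷ m.
At r₁: circular v_c1 = √(μ/r₁) = 7380 m/s; transfer-perigee v_p = √[μ(2/r₁ − 1/a_t)] = 8824 m/s.
Δv₁ = v_p − v_c1 = 1444 m/s.
At r₂: circular v_c2 = √(μ/r₂) = 4661 m/s; transfer-apogee v_a = √[μ(2/r₂ − 1/a_t)] = 3519 m/s.
Δv₂ = v_c2 − v_a = 1141 m/s.
Total Δv = Δv₁ + Δv₂ = 2586 m/s = 2.586 km/s.

Δv_total ≈ 2.59 km/s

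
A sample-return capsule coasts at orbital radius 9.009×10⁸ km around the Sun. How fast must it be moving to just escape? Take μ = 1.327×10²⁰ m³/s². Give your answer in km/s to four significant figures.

r = 9.009×10⁸ km = 9.009×10¹¹ m.
Escape speed v_esc = √(2μ/r) = √(2 × 1.327×10²⁰ / 9.009×10¹¹) = √(2.946×10⁸) = 17160 m/s.
= 17.16 km/s.

v_esc ≈ 17.16 km/s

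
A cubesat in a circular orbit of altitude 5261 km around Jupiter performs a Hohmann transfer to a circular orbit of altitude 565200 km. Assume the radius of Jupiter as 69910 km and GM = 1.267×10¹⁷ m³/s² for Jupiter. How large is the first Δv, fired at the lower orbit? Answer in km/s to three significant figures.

Δv ≈ 13.8 km/s

r₁ = 69910 + 5261 = 75171 km = 7.5171×10⁷ m.
r₂ = 69910 + 565200 = 635110 km = 6.3511×10⁸ m.
Transfer ellipse a_t = (r₁ + r₂)/2 = 3.551×10⁸ m.
At r₁: circular v_c1 = √(μ/r₁) = 41050 m/s; transfer-perijove v_p = √[μ(2/r₁ − 1/a_t)] = 54900 m/s.
Δv₁ = v_p − v_c1 = 13850 m/s.
= 13.85 km/s.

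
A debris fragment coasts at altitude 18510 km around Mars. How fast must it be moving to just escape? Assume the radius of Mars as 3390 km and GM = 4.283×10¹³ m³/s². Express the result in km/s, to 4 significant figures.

v_esc ≈ 1.978 km/s

r = 3390 + 18510 = 21900 km = 2.1900×10⁷ m.
Escape speed v_esc = √(2μ/r) = √(2 × 4.283×10¹³ / 2.190×10⁷) = √(3.911×10⁶) = 1978 m/s.
= 1.978 km/s.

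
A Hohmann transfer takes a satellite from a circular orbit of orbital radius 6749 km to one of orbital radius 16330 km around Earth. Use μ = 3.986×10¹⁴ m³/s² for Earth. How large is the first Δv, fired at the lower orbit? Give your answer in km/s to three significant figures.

r₁ = 6749 km = 6.749×10⁶ m.
r₂ = 16330 km = 1.633×10⁷ m.
Transfer ellipse a_t = (r₁ + r₂)/2 = 1.154×10⁷ m.
At r₁: circular v_c1 = √(μ/r₁) = 7685 m/s; transfer-perigee v_p = √[μ(2/r₁ − 1/a_t)] = 9142 m/s.
Δv₁ = v_p − v_c1 = 1457 m/s.
= 1.457 km/s.

Δv ≈ 1.46 km/s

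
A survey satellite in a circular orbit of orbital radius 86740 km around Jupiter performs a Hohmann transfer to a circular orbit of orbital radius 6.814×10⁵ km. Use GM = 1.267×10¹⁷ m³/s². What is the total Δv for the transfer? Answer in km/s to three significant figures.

Δv_total ≈ 19.8 km/s

r₁ = 86740 km = 8.674×10⁷ m.
r₂ = 6.814×10⁵ km = 6.814×10⁸ m.
Transfer ellipse a_t = (r₁ + r₂)/2 = 3.841×10⁸ m.
At r₁: circular v_c1 = √(μ/r₁) = 38220 m/s; transfer-perijove v_p = √[μ(2/r₁ − 1/a_t)] = 50910 m/s.
Δv₁ = v_p − v_c1 = 12690 m/s.
At r₂: circular v_c2 = √(μ/r₂) = 13640 m/s; transfer-apojove v_a = √[μ(2/r₂ − 1/a_t)] = 6480 m/s.
Δv₂ = v_c2 − v_a = 7156 m/s.
Total Δv = Δv₁ + Δv₂ = 19840 m/s = 19.84 km/s.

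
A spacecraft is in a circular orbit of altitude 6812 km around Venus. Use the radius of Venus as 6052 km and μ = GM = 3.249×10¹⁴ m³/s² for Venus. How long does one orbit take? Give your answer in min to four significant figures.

T ≈ 268.1 min

r = 6052 + 6812 = 12864 km = 1.2864×10⁷ m.
Kepler's third law: T = 2π√(r³/μ) = 2π√((1.286×10⁷)³ / 3.249×10¹⁴).
r³/μ = 6.552×10⁶ s², so T = 2π × 2.560×10³ = 1.608×10⁴ s.
Converting: 1.608×10⁴ s ÷ 60.00 = 268.1 min.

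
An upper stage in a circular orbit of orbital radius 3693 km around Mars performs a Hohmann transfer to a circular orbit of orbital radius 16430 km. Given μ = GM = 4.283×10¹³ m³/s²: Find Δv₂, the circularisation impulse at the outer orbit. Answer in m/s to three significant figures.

r₁ = 3693 km = 3.693×10⁶ m.
r₂ = 16430 km = 1.643×10⁷ m.
Transfer ellipse a_t = (r₁ + r₂)/2 = 1.006×10⁷ m.
At r₁: circular v_c1 = √(μ/r₁) = 3406 m/s; transfer-periapsis v_p = √[μ(2/r₁ − 1/a_t)] = 4352 m/s.
At r₂: circular v_c2 = √(μ/r₂) = 1615 m/s; transfer-apoapsis v_a = √[μ(2/r₂ − 1/a_t)] = 978.2 m/s.
Δv₂ = v_c2 − v_a = 636.4 m/s.

Δv ≈ 636 m/s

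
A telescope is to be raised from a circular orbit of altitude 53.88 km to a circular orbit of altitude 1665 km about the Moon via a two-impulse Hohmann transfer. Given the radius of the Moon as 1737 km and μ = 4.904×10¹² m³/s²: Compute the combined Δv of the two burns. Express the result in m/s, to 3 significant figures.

r₁ = 1737 + 53.88 = 1790.9 km = 1.7909×10⁶ m.
r₂ = 1737 + 1665 = 3402.0 km = 3.4020×10⁶ m.
Transfer ellipse a_t = (r₁ + r₂)/2 = 2.596×10⁶ m.
At r₁: circular v_c1 = √(μ/r₁) = 1655 m/s; transfer-perilune v_p = √[μ(2/r₁ − 1/a_t)] = 1894 m/s.
Δv₁ = v_p − v_c1 = 239.4 m/s.
At r₂: circular v_c2 = √(μ/r₂) = 1201 m/s; transfer-apolune v_a = √[μ(2/r₂ − 1/a_t)] = 997.1 m/s.
Δv₂ = v_c2 − v_a = 203.5 m/s.
Total Δv = Δv₁ + Δv₂ = 442.9 m/s.

Δv_total ≈ 443 m/s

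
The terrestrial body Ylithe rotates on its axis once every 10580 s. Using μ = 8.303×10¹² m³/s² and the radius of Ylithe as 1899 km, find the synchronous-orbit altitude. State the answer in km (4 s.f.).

h_sync ≈ 967.0 km

A synchronous orbit has period T, so by Kepler's third law a = (μT²/4π²)^(1/3).
μT²/4π² = 8.303×10¹² × (1.058×10⁴)² / 39.48 = 2.354×10¹⁹ m³.
a = 2.866×10⁶ m = 2866.0 km.
Altitude h = a − R = 2866.0 − 1899 = 967.04 km.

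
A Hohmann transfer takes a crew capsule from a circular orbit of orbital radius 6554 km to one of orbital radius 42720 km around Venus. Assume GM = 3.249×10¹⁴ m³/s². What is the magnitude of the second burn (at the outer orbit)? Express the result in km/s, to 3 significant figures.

Δv ≈ 1.34 km/s

r₁ = 6554 km = 6.554×10⁶ m.
r₂ = 42720 km = 4.272×10⁷ m.
Transfer ellipse a_t = (r₁ + r₂)/2 = 2.464×10⁷ m.
At r₁: circular v_c1 = √(μ/r₁) = 7041 m/s; transfer-periapsis v_p = √[μ(2/r₁ − 1/a_t)] = 9271 m/s.
At r₂: circular v_c2 = √(μ/r₂) = 2758 m/s; transfer-apoapsis v_a = √[μ(2/r₂ − 1/a_t)] = 1422 m/s.
Δv₂ = v_c2 − v_a = 1335 m/s.
= 1.335 km/s.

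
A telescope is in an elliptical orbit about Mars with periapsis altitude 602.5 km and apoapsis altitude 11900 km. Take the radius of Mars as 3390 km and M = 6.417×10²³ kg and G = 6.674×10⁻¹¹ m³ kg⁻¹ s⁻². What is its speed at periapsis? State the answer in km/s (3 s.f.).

μ = GM = 6.674×10⁻¹¹ × 6.417×10²³ = 4.283×10¹³ m³/s².
r_p = 3390 + 602.5 = 3992.5 km = 3.9925×10⁶ m.
r_a = 3390 + 11900 = 15290 km = 1.5290×10⁷ m.
Semi-major axis a = (r_p + r_a)/2 = 9641.2 km = 9.641×10⁶ m.
Vis-viva: v² = μ(2/r − 1/a) = 4.283×10¹³ × (5.009×10⁻⁷ − 1.037×10⁻⁷) = 1.701×10⁷ m²/s².
v = 4125 m/s = 4.125 km/s.

v ≈ 4.12 km/s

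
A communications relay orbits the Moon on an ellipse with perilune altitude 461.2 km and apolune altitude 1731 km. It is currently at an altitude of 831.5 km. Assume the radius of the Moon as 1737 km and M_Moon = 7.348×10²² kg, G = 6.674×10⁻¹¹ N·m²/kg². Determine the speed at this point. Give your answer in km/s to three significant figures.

v ≈ 1.44 km/s

μ = GM = 6.674×10⁻¹¹ × 7.348×10²² = 4.904×10¹² m³/s².
r_p = 1737 + 461.2 = 2198.2 km = 2.1982×10⁶ m.
r_a = 1737 + 1731 = 3468.0 km = 3.4680×10⁶ m.
r = 1737 + 831.5 = 2568.5 km = 2.568×10⁶ m.
Semi-major axis a = (r_p + r_a)/2 = 2833.1 km = 2.833×10⁶ m.
Vis-viva: v² = μ(2/r − 1/a) = 4.904×10¹² × (7.787×10⁻⁷ − 3.530×10⁻⁷) = 2.088×10⁶ m²/s².
v = 1445 m/s = 1.445 km/s.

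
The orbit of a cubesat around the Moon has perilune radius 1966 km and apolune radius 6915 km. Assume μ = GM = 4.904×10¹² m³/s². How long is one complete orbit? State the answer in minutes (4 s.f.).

T ≈ 442.5 minutes

Semi-major axis a = (r_p + r_a)/2 = (1966.0 + 6915.0)/2 = 4440.5 km = 4.440×10⁶ m.
By Kepler's third law T = 2π√(a³/μ) = 2π × 4.225×10³ = 2.655×10⁴ s.
= 442.5 minutes.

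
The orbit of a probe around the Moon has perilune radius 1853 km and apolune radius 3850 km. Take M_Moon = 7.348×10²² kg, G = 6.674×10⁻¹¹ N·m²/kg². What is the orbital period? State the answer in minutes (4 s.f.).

μ = GM = 6.674×10⁻¹¹ × 7.348×10²² = 4.904×10¹² m³/s².
Semi-major axis a = (r_p + r_a)/2 = (1853.0 + 3850.0)/2 = 2851.5 km = 2.852×10⁶ m.
By Kepler's third law T = 2π√(a³/μ) = 2π × 2.174×10³ = 1.366×10⁴ s.
= 227.7 minutes.

T ≈ 227.7 minutes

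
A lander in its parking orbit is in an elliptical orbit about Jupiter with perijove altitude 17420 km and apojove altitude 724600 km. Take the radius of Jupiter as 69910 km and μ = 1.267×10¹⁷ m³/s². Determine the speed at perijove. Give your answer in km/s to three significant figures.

v ≈ 51.1 km/s

r_p = 69910 + 17420 = 87330 km = 8.7330×10⁷ m.
r_a = 69910 + 724600 = 794510 km = 7.9451×10⁸ m.
Semi-major axis a = (r_p + r_a)/2 = 4.4092×10⁵ km = 4.409×10⁸ m.
Vis-viva: v² = μ(2/r − 1/a) = 1.267×10¹⁷ × (2.290×10⁻⁸ − 2.268×10⁻⁹) = 2.614×10⁹ m²/s².
v = 51130 m/s = 51.13 km/s.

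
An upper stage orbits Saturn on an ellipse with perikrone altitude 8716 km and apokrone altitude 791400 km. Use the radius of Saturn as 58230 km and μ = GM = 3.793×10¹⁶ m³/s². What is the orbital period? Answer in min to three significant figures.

r_p = 58230 + 8716 = 66946 km = 6.6946×10⁷ m.
r_a = 58230 + 791400 = 849630 km = 8.4963×10⁸ m.
Semi-major axis a = (r_p + r_a)/2 = (66946 + 8.4963×10⁵)/2 = 4.5829×10⁵ km = 4.583×10⁸ m.
By Kepler's third law T = 2π√(a³/μ) = 2π × 5.038×10⁴ = 3.165×10⁵ s.
= 5275 min.

T ≈ 5280 min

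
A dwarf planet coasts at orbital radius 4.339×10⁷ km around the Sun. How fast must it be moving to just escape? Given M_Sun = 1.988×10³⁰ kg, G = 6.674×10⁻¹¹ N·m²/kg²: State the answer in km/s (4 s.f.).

μ = GM = 6.674×10⁻¹¹ × 1.988×10³⁰ = 1.327×10²⁰ m³/s².
r = 4.339×10⁷ km = 4.339×10¹⁰ m.
Escape speed v_esc = √(2μ/r) = √(2 × 1.327×10²⁰ / 4.339×10¹⁰) = √(6.116×10⁹) = 78200 m/s.
= 78.20 km/s.

v_esc ≈ 78.20 km/s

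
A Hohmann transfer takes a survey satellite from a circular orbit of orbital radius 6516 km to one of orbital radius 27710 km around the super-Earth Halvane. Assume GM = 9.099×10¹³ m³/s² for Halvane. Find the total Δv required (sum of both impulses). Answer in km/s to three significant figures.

Δv_total ≈ 1.71 km/s

r₁ = 6516 km = 6.516×10⁶ m.
r₂ = 27710 km = 2.771×10⁷ m.
Transfer ellipse a_t = (r₁ + r₂)/2 = 1.711×10⁷ m.
At r₁: circular v_c1 = √(μ/r₁) = 3737 m/s; transfer-periapsis v_p = √[μ(2/r₁ − 1/a_t)] = 4755 m/s.
Δv₁ = v_p − v_c1 = 1018 m/s.
At r₂: circular v_c2 = √(μ/r₂) = 1812 m/s; transfer-apoapsis v_a = √[μ(2/r₂ − 1/a_t)] = 1118 m/s.
Δv₂ = v_c2 − v_a = 693.9 m/s.
Total Δv = Δv₁ + Δv₂ = 1712 m/s = 1.712 km/s.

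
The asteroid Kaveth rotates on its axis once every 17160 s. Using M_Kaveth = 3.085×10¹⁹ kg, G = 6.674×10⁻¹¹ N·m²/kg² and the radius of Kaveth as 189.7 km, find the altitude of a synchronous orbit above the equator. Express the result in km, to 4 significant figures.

h_sync ≈ 58.86 km

μ = GM = 6.674×10⁻¹¹ × 3.085×10¹⁹ = 2.059×10⁹ m³/s².
A synchronous orbit has period T, so by Kepler's third law a = (μT²/4π²)^(1/3).
μT²/4π² = 2.059×10⁹ × (1.716×10⁴)² / 39.48 = 1.536×10¹⁶ m³.
a = 2.486×10⁵ m = 248.56 km.
Altitude h = a − R = 248.56 − 189.7 = 58.864 km.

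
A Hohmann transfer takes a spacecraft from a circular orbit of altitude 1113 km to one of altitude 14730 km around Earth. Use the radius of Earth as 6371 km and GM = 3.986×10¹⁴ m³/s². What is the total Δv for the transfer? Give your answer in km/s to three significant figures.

r₁ = 6371 + 1113 = 7484.0 km = 7.4840×10⁶ m.
r₂ = 6371 + 14730 = 21101 km = 2.1101×10⁷ m.
Transfer ellipse a_t = (r₁ + r₂)/2 = 1.429×10⁷ m.
At r₁: circular v_c1 = √(μ/r₁) = 7298 m/s; transfer-perigee v_p = √[μ(2/r₁ − 1/a_t)] = 8867 m/s.
Δv₁ = v_p − v_c1 = 1569 m/s.
At r₂: circular v_c2 = √(μ/r₂) = 4346 m/s; transfer-apogee v_a = √[μ(2/r₂ − 1/a_t)] = 3145 m/s.
Δv₂ = v_c2 − v_a = 1201 m/s.
Total Δv = Δv₁ + Δv₂ = 2771 m/s = 2.771 km/s.

Δv_total ≈ 2.77 km/s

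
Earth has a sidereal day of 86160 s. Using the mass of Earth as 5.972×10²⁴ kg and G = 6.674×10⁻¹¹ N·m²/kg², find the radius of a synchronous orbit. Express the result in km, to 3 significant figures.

r_sync ≈ 42200 km

μ = GM = 6.674×10⁻¹¹ × 5.972×10²⁴ = 3.986×10¹⁴ m³/s².
A synchronous orbit has period T, so by Kepler's third law a = (μT²/4π²)^(1/3).
μT²/4π² = 3.986×10¹⁴ × (8.616×10⁴)² / 39.48 = 7.495×10²² m³.
a = 4.216×10⁷ m = 42162 km.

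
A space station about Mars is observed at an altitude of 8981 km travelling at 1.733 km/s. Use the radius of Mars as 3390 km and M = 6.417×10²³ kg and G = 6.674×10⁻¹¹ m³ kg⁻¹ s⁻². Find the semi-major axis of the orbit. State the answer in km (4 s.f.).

μ = GM = 6.674×10⁻¹¹ × 6.417×10²³ = 4.283×10¹³ m³/s².
r = 3390 + 8981 = 12371 km = 1.237×10⁷ m.
Vis-viva rearranged: 1/a = 2/r − v²/μ = 1.617×10⁻⁷ − 7.013×10⁻⁸ = 9.154×10⁻⁸ m⁻¹.
a = 1.092×10⁷ m = 10924 km.

a ≈ 10920 km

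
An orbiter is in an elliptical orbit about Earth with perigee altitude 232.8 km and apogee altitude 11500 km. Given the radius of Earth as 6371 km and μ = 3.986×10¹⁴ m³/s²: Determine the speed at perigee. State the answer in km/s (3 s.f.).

v ≈ 9.39 km/s

r_p = 6371 + 232.8 = 6603.8 km = 6.6038×10⁶ m.
r_a = 6371 + 11500 = 17871 km = 1.7871×10⁷ m.
Semi-major axis a = (r_p + r_a)/2 = 12237 km = 1.224×10⁷ m.
Vis-viva: v² = μ(2/r − 1/a) = 3.986×10¹⁴ × (3.029×10⁻⁷ − 8.172×10⁻⁸) = 8.815×10⁷ m²/s².
v = 9389 m/s = 9.389 km/s.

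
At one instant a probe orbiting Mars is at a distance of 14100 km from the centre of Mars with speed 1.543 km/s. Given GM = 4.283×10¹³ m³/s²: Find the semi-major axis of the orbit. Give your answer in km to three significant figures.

a ≈ 11600 km

r = 1.410×10⁷ m.
Vis-viva rearranged: 1/a = 2/r − v²/μ = 1.418×10⁻⁷ − 5.559×10⁻⁸ = 8.626×10⁻⁸ m⁻¹.
a = 1.159×10⁷ m = 11593 km.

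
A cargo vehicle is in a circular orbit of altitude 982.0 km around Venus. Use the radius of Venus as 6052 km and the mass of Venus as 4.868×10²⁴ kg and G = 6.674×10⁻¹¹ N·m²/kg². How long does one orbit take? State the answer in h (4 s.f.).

μ = GM = 6.674×10⁻¹¹ × 4.868×10²⁴ = 3.249×10¹⁴ m³/s².
r = 6052 + 982.0 = 7034.0 km = 7.0340×10⁶ m.
Kepler's third law: T = 2π√(r³/μ) = 2π√((7.034×10⁶)³ / 3.249×10¹⁴).
r³/μ = 1.071×10⁶ s², so T = 2π × 1.035×10³ = 6.503×10³ s.
Converting: 6.503×10³ s ÷ 3600 = 1.806 h.

T ≈ 1.806 h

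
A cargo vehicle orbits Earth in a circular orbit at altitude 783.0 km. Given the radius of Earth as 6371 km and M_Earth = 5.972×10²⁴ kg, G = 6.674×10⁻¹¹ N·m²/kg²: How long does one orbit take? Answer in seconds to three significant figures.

μ = GM = 6.674×10⁻¹¹ × 5.972×10²⁴ = 3.986×10¹⁴ m³/s².
r = 6371 + 783.0 = 7154.0 km = 7.1540×10⁶ m.
Kepler's third law: T = 2π√(r³/μ) = 2π√((7.154×10⁶)³ / 3.986×10¹⁴).
r³/μ = 9.186×10⁵ s², so T = 2π × 9.585×10² = 6.022×10³ s.

T ≈ 6020 seconds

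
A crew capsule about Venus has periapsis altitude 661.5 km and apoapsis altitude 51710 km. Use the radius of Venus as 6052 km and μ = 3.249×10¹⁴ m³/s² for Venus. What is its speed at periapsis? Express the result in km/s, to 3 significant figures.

r_p = 6052 + 661.5 = 6713.5 km = 6.7135×10⁶ m.
r_a = 6052 + 51710 = 57762 km = 5.7762×10⁷ m.
Semi-major axis a = (r_p + r_a)/2 = 32238 km = 3.224×10⁷ m.
Vis-viva: v² = μ(2/r − 1/a) = 3.249×10¹⁴ × (2.979×10⁻⁷ − 3.102×10⁻⁸) = 8.671×10⁷ m²/s².
v = 9312 m/s = 9.312 km/s.

v ≈ 9.31 km/s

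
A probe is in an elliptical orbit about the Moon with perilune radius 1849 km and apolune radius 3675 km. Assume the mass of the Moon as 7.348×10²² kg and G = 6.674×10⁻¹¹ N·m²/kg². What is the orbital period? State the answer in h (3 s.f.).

μ = GM = 6.674×10⁻¹¹ × 7.348×10²² = 4.904×10¹² m³/s².
Semi-major axis a = (r_p + r_a)/2 = (1849.0 + 3675.0)/2 = 2762.0 km = 2.762×10⁶ m.
By Kepler's third law T = 2π√(a³/μ) = 2π × 2.073×10³ = 1.302×10⁴ s.
= 3.618 h.

T ≈ 3.62 h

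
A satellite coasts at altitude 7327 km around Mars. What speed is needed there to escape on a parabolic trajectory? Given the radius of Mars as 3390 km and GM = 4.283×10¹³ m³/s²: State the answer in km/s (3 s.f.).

r = 3390 + 7327 = 10717 km = 1.0717×10⁷ m.
Escape speed v_esc = √(2μ/r) = √(2 × 4.283×10¹³ / 1.072×10⁷) = √(7.993×10⁶) = 2827 m/s.
= 2.827 km/s.

v_esc ≈ 2.83 km/s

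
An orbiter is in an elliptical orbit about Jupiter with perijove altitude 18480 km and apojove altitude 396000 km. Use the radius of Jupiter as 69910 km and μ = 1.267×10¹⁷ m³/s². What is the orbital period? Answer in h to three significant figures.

T ≈ 22.6 h

r_p = 69910 + 18480 = 88390 km = 8.8390×10⁷ m.
r_a = 69910 + 396000 = 465910 km = 4.6591×10⁸ m.
Semi-major axis a = (r_p + r_a)/2 = (88390 + 4.6591×10⁵)/2 = 2.7715×10⁵ km = 2.772×10⁸ m.
By Kepler's third law T = 2π√(a³/μ) = 2π × 1.296×10⁴ = 8.144×10⁴ s.
= 22.62 h.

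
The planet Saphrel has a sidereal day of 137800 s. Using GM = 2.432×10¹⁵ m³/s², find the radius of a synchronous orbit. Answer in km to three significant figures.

r_sync ≈ 1.05×10⁵ km

A synchronous orbit has period T, so by Kepler's third law a = (μT²/4π²)^(1/3).
μT²/4π² = 2.432×10¹⁵ × (1.378×10⁵)² / 39.48 = 1.170×10²⁴ m³.
a = 1.054×10⁸ m = 1.0537×10⁵ km.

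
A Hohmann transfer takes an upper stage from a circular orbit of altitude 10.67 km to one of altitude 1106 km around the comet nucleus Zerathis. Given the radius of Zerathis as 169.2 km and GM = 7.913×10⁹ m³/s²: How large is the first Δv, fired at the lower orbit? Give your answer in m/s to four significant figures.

r₁ = 169.2 + 10.67 = 179.87 km = 1.7987×10⁵ m.
r₂ = 169.2 + 1106 = 1275.2 km = 1.2752×10⁶ m.
Transfer ellipse a_t = (r₁ + r₂)/2 = 7.275×10⁵ m.
At r₁: circular v_c1 = √(μ/r₁) = 209.7 m/s; transfer-periapsis v_p = √[μ(2/r₁ − 1/a_t)] = 277.7 m/s.
Δv₁ = v_p − v_c1 = 67.94 m/s.

Δv ≈ 67.94 m/s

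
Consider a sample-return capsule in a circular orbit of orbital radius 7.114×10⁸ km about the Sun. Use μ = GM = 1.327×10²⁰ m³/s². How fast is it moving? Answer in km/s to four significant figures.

v ≈ 13.66 km/s

r = 7.114×10⁸ km = 7.114×10¹¹ m.
For a circular orbit v = √(μ/r) = √(1.327×10²⁰ / 7.114×10¹¹) = √(1.865×10⁸) = 13660 m/s.
That is 13.66 km/s.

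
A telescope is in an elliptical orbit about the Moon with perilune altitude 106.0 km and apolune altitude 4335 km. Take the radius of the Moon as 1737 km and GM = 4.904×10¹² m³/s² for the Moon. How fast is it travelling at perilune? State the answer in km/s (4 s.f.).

r_p = 1737 + 106.0 = 1843.0 km = 1.8430×10⁶ m.
r_a = 1737 + 4335 = 6072.0 km = 6.0720×10⁶ m.
Semi-major axis a = (r_p + r_a)/2 = 3957.5 km = 3.958×10⁶ m.
Vis-viva: v² = μ(2/r − 1/a) = 4.904×10¹² × (1.085×10⁻⁶ − 2.527×10⁻⁷) = 4.083×10⁶ m²/s².
v = 2021 m/s = 2.021 km/s.

v ≈ 2.021 km/s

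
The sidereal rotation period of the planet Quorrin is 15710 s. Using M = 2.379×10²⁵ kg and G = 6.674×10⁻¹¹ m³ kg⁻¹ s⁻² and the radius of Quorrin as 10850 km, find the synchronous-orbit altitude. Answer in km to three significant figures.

h_sync ≈ 10600 km

μ = GM = 6.674×10⁻¹¹ × 2.379×10²⁵ = 1.588×10¹⁵ m³/s².
A synchronous orbit has period T, so by Kepler's third law a = (μT²/4π²)^(1/3).
μT²/4π² = 1.588×10¹⁵ × (1.571×10⁴)² / 39.48 = 9.926×10²¹ m³.
a = 2.149×10⁷ m = 21491 km.
Altitude h = a − R = 21491 − 10850 = 10641 km.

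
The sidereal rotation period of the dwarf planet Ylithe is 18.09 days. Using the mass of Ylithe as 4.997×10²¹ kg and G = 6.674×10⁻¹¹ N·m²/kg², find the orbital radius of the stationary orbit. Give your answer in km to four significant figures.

μ = GM = 6.674×10⁻¹¹ × 4.997×10²¹ = 3.335×10¹¹ m³/s².
T = 18.09 days = 1.563×10⁶ s.
A synchronous orbit has period T, so by Kepler's third law a = (μT²/4π²)^(1/3).
μT²/4π² = 3.335×10¹¹ × (1.563×10⁶)² / 39.48 = 2.064×10²² m³.
a = 2.743×10⁷ m = 27429 km.

r_sync ≈ 27430 km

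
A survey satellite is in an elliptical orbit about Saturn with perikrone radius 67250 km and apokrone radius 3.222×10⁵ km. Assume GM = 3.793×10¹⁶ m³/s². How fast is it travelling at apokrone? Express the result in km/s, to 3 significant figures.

v ≈ 6.38 km/s

Semi-major axis a = (r_p + r_a)/2 = 1.9472×10⁵ km = 1.947×10⁸ m.
Vis-viva: v² = μ(2/r − 1/a) = 3.793×10¹⁶ × (6.207×10⁻⁹ − 5.135×10⁻⁹) = 4.066×10⁷ m²/s².
v = 6376 m/s = 6.376 km/s.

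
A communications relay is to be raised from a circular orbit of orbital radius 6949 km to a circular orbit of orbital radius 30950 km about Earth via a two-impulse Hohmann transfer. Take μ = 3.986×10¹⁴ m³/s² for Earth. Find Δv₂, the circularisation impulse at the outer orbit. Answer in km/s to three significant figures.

Δv ≈ 1.42 km/s

r₁ = 6949 km = 6.949×10⁶ m.
r₂ = 30950 km = 3.095×10⁷ m.
Transfer ellipse a_t = (r₁ + r₂)/2 = 1.895×10⁷ m.
At r₁: circular v_c1 = √(μ/r₁) = 7574 m/s; transfer-perigee v_p = √[μ(2/r₁ − 1/a_t)] = 9679 m/s.
At r₂: circular v_c2 = √(μ/r₂) = 3589 m/s; transfer-apogee v_a = √[μ(2/r₂ − 1/a_t)] = 2173 m/s.
Δv₂ = v_c2 − v_a = 1416 m/s.
= 1.416 km/s.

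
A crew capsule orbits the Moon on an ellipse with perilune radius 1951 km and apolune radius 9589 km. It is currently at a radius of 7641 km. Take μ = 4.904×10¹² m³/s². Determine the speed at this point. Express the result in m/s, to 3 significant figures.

v ≈ 659 m/s

Semi-major axis a = (r_p + r_a)/2 = 5770.0 km = 5.770×10⁶ m.
Vis-viva: v² = μ(2/r − 1/a) = 4.904×10¹² × (2.617×10⁻⁷ − 1.733×10⁻⁷) = 4.337×10⁵ m²/s².
v = 658.6 m/s.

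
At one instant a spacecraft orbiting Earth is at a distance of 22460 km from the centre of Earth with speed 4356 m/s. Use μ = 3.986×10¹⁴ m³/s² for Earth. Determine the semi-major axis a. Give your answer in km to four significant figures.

a ≈ 24130 km

r = 2.246×10⁷ m.
Vis-viva rearranged: 1/a = 2/r − v²/μ = 8.905×10⁻⁸ − 4.760×10⁻⁸ = 4.144×10⁻⁸ m⁻¹.
a = 2.413×10⁷ m = 24129 km.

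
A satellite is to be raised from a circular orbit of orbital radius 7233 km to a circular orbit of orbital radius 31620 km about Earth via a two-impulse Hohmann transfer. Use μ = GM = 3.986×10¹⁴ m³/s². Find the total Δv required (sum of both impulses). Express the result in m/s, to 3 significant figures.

r₁ = 7233 km = 7.233×10⁶ m.
r₂ = 31620 km = 3.162×10⁷ m.
Transfer ellipse a_t = (r₁ + r₂)/2 = 1.943×10⁷ m.
At r₁: circular v_c1 = √(μ/r₁) = 7424 m/s; transfer-perigee v_p = √[μ(2/r₁ − 1/a_t)] = 9471 m/s.
Δv₁ = v_p − v_c1 = 2047 m/s.
At r₂: circular v_c2 = √(μ/r₂) = 3550 m/s; transfer-apogee v_a = √[μ(2/r₂ − 1/a_t)] = 2166 m/s.
Δv₂ = v_c2 − v_a = 1384 m/s.
Total Δv = Δv₁ + Δv₂ = 3431 m/s.

Δv_total ≈ 3430 m/s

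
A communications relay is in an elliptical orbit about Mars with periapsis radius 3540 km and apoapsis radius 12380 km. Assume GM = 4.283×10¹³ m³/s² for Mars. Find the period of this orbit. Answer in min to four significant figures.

Semi-major axis a = (r_p + r_a)/2 = (3540.0 + 12380)/2 = 7960.0 km = 7.960×10⁶ m.
By Kepler's third law T = 2π√(a³/μ) = 2π × 3.432×10³ = 2.156×10⁴ s.
= 359.4 min.

T ≈ 359.4 min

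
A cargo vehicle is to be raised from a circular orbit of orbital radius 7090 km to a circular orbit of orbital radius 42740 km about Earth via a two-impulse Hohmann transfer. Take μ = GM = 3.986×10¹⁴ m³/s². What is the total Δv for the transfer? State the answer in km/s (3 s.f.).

r₁ = 7090 km = 7.090×10⁶ m.
r₂ = 42740 km = 4.274×10⁷ m.
Transfer ellipse a_t = (r₁ + r₂)/2 = 2.492×10⁷ m.
At r₁: circular v_c1 = √(μ/r₁) = 7498 m/s; transfer-perigee v_p = √[μ(2/r₁ − 1/a_t)] = 9820 m/s.
Δv₁ = v_p − v_c1 = 2322 m/s.
At r₂: circular v_c2 = √(μ/r₂) = 3054 m/s; transfer-apogee v_a = √[μ(2/r₂ − 1/a_t)] = 1629 m/s.
Δv₂ = v_c2 − v_a = 1425 m/s.
Total Δv = Δv₁ + Δv₂ = 3747 m/s = 3.747 km/s.

Δv_total ≈ 3.75 km/s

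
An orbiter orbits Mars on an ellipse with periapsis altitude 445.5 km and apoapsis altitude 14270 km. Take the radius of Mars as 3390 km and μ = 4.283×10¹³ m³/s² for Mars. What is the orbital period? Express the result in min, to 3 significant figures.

r_p = 3390 + 445.5 = 3835.5 km = 3.8355×10⁶ m.
r_a = 3390 + 14270 = 17660 km = 1.7660×10⁷ m.
Semi-major axis a = (r_p + r_a)/2 = (3835.5 + 17660)/2 = 10748 km = 1.075×10⁷ m.
By Kepler's third law T = 2π√(a³/μ) = 2π × 5.384×10³ = 3.383×10⁴ s.
= 563.8 min.

T ≈ 564 min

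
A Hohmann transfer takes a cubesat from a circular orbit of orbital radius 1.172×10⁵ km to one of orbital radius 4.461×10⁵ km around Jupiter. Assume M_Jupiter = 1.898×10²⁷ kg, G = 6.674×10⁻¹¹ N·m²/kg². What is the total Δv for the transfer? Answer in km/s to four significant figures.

Δv_total ≈ 14.48 km/s

μ = GM = 6.674×10⁻¹¹ × 1.898×10²⁷ = 1.267×10¹⁷ m³/s².
r₁ = 1.172×10⁵ km = 1.172×10⁸ m.
r₂ = 4.461×10⁵ km = 4.461×10⁸ m.
Transfer ellipse a_t = (r₁ + r₂)/2 = 2.816×10⁸ m.
At r₁: circular v_c1 = √(μ/r₁) = 32880 m/s; transfer-perijove v_p = √[μ(2/r₁ − 1/a_t)] = 41380 m/s.
Δv₁ = v_p − v_c1 = 8499 m/s.
At r₂: circular v_c2 = √(μ/r₂) = 16850 m/s; transfer-apojove v_a = √[μ(2/r₂ − 1/a_t)] = 10870 m/s.
Δv₂ = v_c2 − v_a = 5981 m/s.
Total Δv = Δv₁ + Δv₂ = 14480 m/s = 14.48 km/s.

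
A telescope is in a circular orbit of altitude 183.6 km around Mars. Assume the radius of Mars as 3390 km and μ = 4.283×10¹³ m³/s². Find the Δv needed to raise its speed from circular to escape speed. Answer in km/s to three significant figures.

r = 3390 + 183.6 = 3573.6 km = 3.5736×10⁶ m.
Circular speed v_c = √(μ/r) = 3462 m/s.
Escape speed v_esc = √(2μ/r) = √2 × v_c = 4896 m/s.
Δv = v_esc − v_c = 1434 m/s = 1.434 km/s.

Δv ≈ 1.43 km/s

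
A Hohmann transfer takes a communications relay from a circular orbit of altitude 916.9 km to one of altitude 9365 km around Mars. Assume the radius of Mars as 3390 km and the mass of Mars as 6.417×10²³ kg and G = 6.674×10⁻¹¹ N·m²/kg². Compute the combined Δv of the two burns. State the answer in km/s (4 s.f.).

μ = GM = 6.674×10⁻¹¹ × 6.417×10²³ = 4.283×10¹³ m³/s².
r₁ = 3390 + 916.9 = 4306.9 km = 4.3069×10⁶ m.
r₂ = 3390 + 9365 = 12755 km = 1.2755×10⁷ m.
Transfer ellipse a_t = (r₁ + r₂)/2 = 8.531×10⁶ m.
At r₁: circular v_c1 = √(μ/r₁) = 3153 m/s; transfer-periapsis v_p = √[μ(2/r₁ − 1/a_t)] = 3856 m/s.
Δv₁ = v_p − v_c1 = 702.5 m/s.
At r₂: circular v_c2 = √(μ/r₂) = 1832 m/s; transfer-apoapsis v_a = √[μ(2/r₂ − 1/a_t)] = 1302 m/s.
Δv₂ = v_c2 − v_a = 530.4 m/s.
Total Δv = Δv₁ + Δv₂ = 1233 m/s = 1.233 km/s.

Δv_total ≈ 1.233 km/s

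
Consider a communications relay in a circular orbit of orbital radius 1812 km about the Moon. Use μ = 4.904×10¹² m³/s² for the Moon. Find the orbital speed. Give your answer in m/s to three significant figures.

v ≈ 1650 m/s

r = 1812 km = 1.812×10⁶ m.
For a circular orbit v = √(μ/r) = √(4.904×10¹² / 1.812×10⁶) = √(2.706×10⁶) = 1645 m/s.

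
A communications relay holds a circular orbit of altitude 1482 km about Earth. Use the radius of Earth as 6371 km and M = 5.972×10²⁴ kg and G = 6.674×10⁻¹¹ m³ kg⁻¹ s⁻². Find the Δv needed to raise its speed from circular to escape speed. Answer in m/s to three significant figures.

Δv ≈ 2950 m/s

μ = GM = 6.674×10⁻¹¹ × 5.972×10²⁴ = 3.986×10¹⁴ m³/s².
r = 6371 + 1482 = 7853.0 km = 7.8530×10⁶ m.
Circular speed v_c = √(μ/r) = 7124 m/s.
Escape speed v_esc = √(2μ/r) = √2 × v_c = 10080 m/s.
Δv = v_esc − v_c = 2951 m/s.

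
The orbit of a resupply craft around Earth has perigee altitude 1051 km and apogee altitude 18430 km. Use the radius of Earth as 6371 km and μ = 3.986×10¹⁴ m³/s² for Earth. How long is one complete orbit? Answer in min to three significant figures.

r_p = 6371 + 1051 = 7422.0 km = 7.4220×10⁶ m.
r_a = 6371 + 18430 = 24801 km = 2.4801×10⁷ m.
Semi-major axis a = (r_p + r_a)/2 = (7422.0 + 24801)/2 = 16112 km = 1.611×10⁷ m.
By Kepler's third law T = 2π√(a³/μ) = 2π × 3.239×10³ = 2.035×10⁴ s.
= 339.2 min.

T ≈ 339 min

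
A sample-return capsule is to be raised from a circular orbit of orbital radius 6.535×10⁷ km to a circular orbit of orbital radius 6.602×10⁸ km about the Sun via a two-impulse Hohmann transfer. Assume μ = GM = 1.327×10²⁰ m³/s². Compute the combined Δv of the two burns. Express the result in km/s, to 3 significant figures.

Δv_total ≈ 23.9 km/s

r₁ = 6.535×10⁷ km = 6.535×10¹⁰ m.
r₂ = 6.602×10⁸ km = 6.602×10¹¹ m.
Transfer ellipse a_t = (r₁ + r₂)/2 = 3.628×10¹¹ m.
At r₁: circular v_c1 = √(μ/r₁) = 45060 m/s; transfer-perihelion v_p = √[μ(2/r₁ − 1/a_t)] = 60790 m/s.
Δv₁ = v_p − v_c1 = 15730 m/s.
At r₂: circular v_c2 = √(μ/r₂) = 14180 m/s; transfer-aphelion v_a = √[μ(2/r₂ − 1/a_t)] = 6017 m/s.
Δv₂ = v_c2 − v_a = 8160 m/s.
Total Δv = Δv₁ + Δv₂ = 23890 m/s = 23.89 km/s.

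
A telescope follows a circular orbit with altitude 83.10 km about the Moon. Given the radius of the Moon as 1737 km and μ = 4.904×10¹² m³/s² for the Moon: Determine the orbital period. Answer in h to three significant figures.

r = 1737 + 83.10 = 1820.1 km = 1.8201×10⁶ m.
Kepler's third law: T = 2π√(r³/μ) = 2π√((1.820×10⁶)³ / 4.904×10¹²).
r³/μ = 1.230×10⁶ s², so T = 2π × 1.109×10³ = 6.967×10³ s.
Converting: 6.967×10³ s ÷ 3600 = 1.935 h.

T ≈ 1.94 h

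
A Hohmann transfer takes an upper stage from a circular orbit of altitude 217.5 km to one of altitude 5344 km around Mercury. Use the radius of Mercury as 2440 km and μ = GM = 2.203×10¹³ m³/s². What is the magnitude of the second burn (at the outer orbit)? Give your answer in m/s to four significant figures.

r₁ = 2440 + 217.5 = 2657.5 km = 2.6575×10⁶ m.
r₂ = 2440 + 5344 = 7784.0 km = 7.7840×10⁶ m.
Transfer ellipse a_t = (r₁ + r₂)/2 = 5.221×10⁶ m.
At r₁: circular v_c1 = √(μ/r₁) = 2879 m/s; transfer-periherm v_p = √[μ(2/r₁ − 1/a_t)] = 3516 m/s.
At r₂: circular v_c2 = √(μ/r₂) = 1682 m/s; transfer-apoherm v_a = √[μ(2/r₂ − 1/a_t)] = 1200 m/s.
Δv₂ = v_c2 − v_a = 482.0 m/s.

Δv ≈ 482.0 m/s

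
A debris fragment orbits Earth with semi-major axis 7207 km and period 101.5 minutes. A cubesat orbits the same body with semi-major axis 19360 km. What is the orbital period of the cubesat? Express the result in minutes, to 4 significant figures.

T₂ ≈ 446.9 minutes

Kepler's third law: T² ∝ a³, so T₂ = T₁ (a₂/a₁)^(3/2).
a₂/a₁ = 2.686, (a₂/a₁)^(3/2) = 4.403.
T₂ = 101.5 × 4.403 = 446.9 minutes.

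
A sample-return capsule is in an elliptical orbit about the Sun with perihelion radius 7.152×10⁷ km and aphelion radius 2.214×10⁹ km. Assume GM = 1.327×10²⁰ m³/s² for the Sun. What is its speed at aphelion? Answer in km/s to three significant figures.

v ≈ 1.94 km/s

Semi-major axis a = (r_p + r_a)/2 = 1.1428×10⁹ km = 1.143×10¹² m.
Vis-viva: v² = μ(2/r − 1/a) = 1.327×10²⁰ × (9.033×10⁻¹³ − 8.751×10⁻¹³) = 3.751×10⁶ m²/s².
v = 1937 m/s = 1.937 km/s.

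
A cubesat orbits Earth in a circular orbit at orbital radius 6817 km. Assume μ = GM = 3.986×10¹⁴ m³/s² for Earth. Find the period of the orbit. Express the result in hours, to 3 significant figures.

T ≈ 1.56 hours

r = 6817 km = 6.817×10⁶ m.
Kepler's third law: T = 2π√(r³/μ) = 2π√((6.817×10⁶)³ / 3.986×10¹⁴).
r³/μ = 7.948×10⁵ s², so T = 2π × 8.915×10² = 5.601×10³ s.
Converting: 5.601×10³ s ÷ 3600 = 1.556 hours.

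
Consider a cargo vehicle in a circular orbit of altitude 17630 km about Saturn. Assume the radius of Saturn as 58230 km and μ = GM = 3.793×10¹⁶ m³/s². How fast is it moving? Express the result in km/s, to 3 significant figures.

r = 58230 + 17630 = 75860 km = 7.5860×10⁷ m.
For a circular orbit v = √(μ/r) = √(3.793×10¹⁶ / 7.586×10⁷) = √(5.000×10⁸) = 22360 m/s.
That is 22.36 km/s.

v ≈ 22.4 km/s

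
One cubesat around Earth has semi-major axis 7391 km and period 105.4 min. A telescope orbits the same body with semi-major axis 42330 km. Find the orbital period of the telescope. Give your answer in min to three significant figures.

Kepler's third law: T² ∝ a³, so T₂ = T₁ (a₂/a₁)^(3/2).
a₂/a₁ = 5.727, (a₂/a₁)^(3/2) = 13.71.
T₂ = 105.4 × 13.71 = 1445 min.

T₂ ≈ 1440 min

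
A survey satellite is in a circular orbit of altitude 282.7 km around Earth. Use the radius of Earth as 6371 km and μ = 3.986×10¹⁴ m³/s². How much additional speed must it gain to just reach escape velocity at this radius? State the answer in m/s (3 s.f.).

r = 6371 + 282.7 = 6653.7 km = 6.6537×10⁶ m.
Circular speed v_c = √(μ/r) = 7740 m/s.
Escape speed v_esc = √(2μ/r) = √2 × v_c = 10950 m/s.
Δv = v_esc − v_c = 3206 m/s.

Δv ≈ 3210 m/s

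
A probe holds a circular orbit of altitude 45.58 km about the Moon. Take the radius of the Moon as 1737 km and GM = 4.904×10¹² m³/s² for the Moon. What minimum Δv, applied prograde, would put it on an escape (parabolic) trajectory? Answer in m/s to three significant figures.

r = 1737 + 45.58 = 1782.6 km = 1.7826×10⁶ m.
Circular speed v_c = √(μ/r) = 1659 m/s.
Escape speed v_esc = √(2μ/r) = √2 × v_c = 2346 m/s.
Δv = v_esc − v_c = 687.0 m/s.

Δv ≈ 687 m/s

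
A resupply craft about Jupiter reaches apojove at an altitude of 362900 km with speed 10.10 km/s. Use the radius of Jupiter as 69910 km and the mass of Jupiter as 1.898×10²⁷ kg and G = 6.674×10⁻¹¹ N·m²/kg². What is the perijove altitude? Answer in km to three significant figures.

perijove altitude ≈ 21400 km

μ = GM = 6.674×10⁻¹¹ × 1.898×10²⁷ = 1.267×10¹⁷ m³/s².
r_a = 69910 + 362900 = 4.3281×10⁵ km = 4.328×10⁸ m.
Specific energy ε = v²/2 − μ/r = -2.417×10⁸ J/kg, so a = −μ/(2ε) = 2.621×10⁸ m.
The apsides satisfy r_p + r_a = 2a, so the perijove radius is 2a − r_a = 9.135×10⁷ m = 91346 km.
Perijove altitude = 91346 − 69910 = 21436 km.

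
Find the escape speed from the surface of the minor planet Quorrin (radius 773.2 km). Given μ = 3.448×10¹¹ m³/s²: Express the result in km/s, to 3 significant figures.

v_esc ≈ 0.944 km/s

r = R = 7.732×10⁵ m.
Escape speed v_esc = √(2μ/r) = √(2 × 3.448×10¹¹ / 7.732×10⁵) = √(8.919×10⁵) = 944.4 m/s.
= 0.9444 km/s.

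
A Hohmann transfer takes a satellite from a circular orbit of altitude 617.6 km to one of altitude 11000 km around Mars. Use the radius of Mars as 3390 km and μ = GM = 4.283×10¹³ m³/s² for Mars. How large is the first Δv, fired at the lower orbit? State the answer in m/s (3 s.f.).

Δv ≈ 820 m/s

r₁ = 3390 + 617.6 = 4007.6 km = 4.0076×10⁶ m.
r₂ = 3390 + 11000 = 14390 km = 1.4390×10⁷ m.
Transfer ellipse a_t = (r₁ + r₂)/2 = 9.199×10⁶ m.
At r₁: circular v_c1 = √(μ/r₁) = 3269 m/s; transfer-periapsis v_p = √[μ(2/r₁ − 1/a_t)] = 4089 m/s.
Δv₁ = v_p − v_c1 = 819.7 m/s.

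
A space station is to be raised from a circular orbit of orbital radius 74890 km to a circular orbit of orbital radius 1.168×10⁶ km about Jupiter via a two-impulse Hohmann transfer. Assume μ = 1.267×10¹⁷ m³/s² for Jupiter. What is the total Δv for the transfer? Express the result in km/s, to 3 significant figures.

Δv_total ≈ 22.1 km/s

r₁ = 74890 km = 7.489×10⁷ m.
r₂ = 1.168×10⁶ km = 1.168×10⁹ m.
Transfer ellipse a_t = (r₁ + r₂)/2 = 6.214×10⁸ m.
At r₁: circular v_c1 = √(μ/r₁) = 41130 m/s; transfer-perijove v_p = √[μ(2/r₁ − 1/a_t)] = 56390 m/s.
Δv₁ = v_p − v_c1 = 15260 m/s.
At r₂: circular v_c2 = √(μ/r₂) = 10420 m/s; transfer-apojove v_a = √[μ(2/r₂ − 1/a_t)] = 3616 m/s.
Δv₂ = v_c2 − v_a = 6800 m/s.
Total Δv = Δv₁ + Δv₂ = 22060 m/s = 22.06 km/s.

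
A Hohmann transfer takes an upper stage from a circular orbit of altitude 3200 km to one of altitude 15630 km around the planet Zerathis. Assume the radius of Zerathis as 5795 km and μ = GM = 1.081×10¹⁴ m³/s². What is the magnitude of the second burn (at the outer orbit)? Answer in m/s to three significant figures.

r₁ = 5795 + 3200 = 8995.0 km = 8.9950×10⁶ m.
r₂ = 5795 + 15630 = 21425 km = 2.1425×10⁷ m.
Transfer ellipse a_t = (r₁ + r₂)/2 = 1.521×10⁷ m.
At r₁: circular v_c1 = √(μ/r₁) = 3467 m/s; transfer-periapsis v_p = √[μ(2/r₁ − 1/a_t)] = 4114 m/s.
At r₂: circular v_c2 = √(μ/r₂) = 2246 m/s; transfer-apoapsis v_a = √[μ(2/r₂ − 1/a_t)] = 1727 m/s.
Δv₂ = v_c2 − v_a = 518.8 m/s.

Δv ≈ 519 m/s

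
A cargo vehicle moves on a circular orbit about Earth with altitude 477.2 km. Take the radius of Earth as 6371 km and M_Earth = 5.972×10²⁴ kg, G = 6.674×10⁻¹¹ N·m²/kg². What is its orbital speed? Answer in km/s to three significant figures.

μ = GM = 6.674×10⁻¹¹ × 5.972×10²⁴ = 3.986×10¹⁴ m³/s².
r = 6371 + 477.2 = 6848.2 km = 6.8482×10⁶ m.
For a circular orbit v = √(μ/r) = √(3.986×10¹⁴ / 6.848×10⁶) = √(5.820×10⁷) = 7629 m/s.
That is 7.629 km/s.

v ≈ 7.63 km/s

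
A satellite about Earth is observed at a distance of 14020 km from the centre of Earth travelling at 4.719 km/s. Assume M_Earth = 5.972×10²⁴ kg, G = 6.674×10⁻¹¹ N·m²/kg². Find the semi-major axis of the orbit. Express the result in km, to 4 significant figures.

a ≈ 11520 km

μ = GM = 6.674×10⁻¹¹ × 5.972×10²⁴ = 3.986×10¹⁴ m³/s².
r = 1.402×10⁷ m.
Specific orbital energy ε = v²/2 − μ/r = (4719)²/2 − 3.986×10¹⁴/1.402×10⁷ = -1.729×10⁷ J/kg.
Since ε = −μ/(2a), a = −μ/(2ε) = 1.152×10⁷ m = 11523 km.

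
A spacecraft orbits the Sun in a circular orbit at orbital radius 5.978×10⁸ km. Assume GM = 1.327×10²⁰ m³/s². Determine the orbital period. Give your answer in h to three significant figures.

T ≈ 70000 h

r = 5.978×10⁸ km = 5.978×10¹¹ m.
Kepler's third law: T = 2π√(r³/μ) = 2π√((5.978×10¹¹)³ / 1.327×10²⁰).
r³/μ = 1.610×10¹⁵ s², so T = 2π × 4.012×10⁷ = 2.521×10⁸ s.
Converting: 2.521×10⁸ s ÷ 3600 = 70030 h.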